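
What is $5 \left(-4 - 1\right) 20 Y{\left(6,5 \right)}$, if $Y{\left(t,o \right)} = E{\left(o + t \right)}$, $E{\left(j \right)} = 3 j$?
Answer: $-16500$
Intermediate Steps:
$Y{\left(t,o \right)} = 3 o + 3 t$ ($Y{\left(t,o \right)} = 3 \left(o + t\right) = 3 o + 3 t$)
$5 \left(-4 - 1\right) 20 Y{\left(6,5 \right)} = 5 \left(-4 - 1\right) 20 \left(3 \cdot 5 + 3 \cdot 6\right) = 5 \left(-5\right) 20 \left(15 + 18\right) = \left(-25\right) 20 \cdot 33 = \left(-500\right) 33 = -16500$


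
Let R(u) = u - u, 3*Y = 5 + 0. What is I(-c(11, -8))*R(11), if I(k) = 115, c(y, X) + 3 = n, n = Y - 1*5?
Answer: 0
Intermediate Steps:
Y = 5/3 (Y = (5 + 0)/3 = (⅓)*5 = 5/3 ≈ 1.6667)
n = -10/3 (n = 5/3 - 1*5 = 5/3 - 5 = -10/3 ≈ -3.3333)
c(y, X) = -19/3 (c(y, X) = -3 - 10/3 = -19/3)
R(u) = 0
I(-c(11, -8))*R(11) = 115*0 = 0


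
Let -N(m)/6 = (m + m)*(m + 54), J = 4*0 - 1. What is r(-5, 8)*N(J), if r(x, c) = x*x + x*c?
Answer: -9540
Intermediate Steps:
r(x, c) = x² + c*x
J = -1 (J = 0 - 1 = -1)
N(m) = -12*m*(54 + m) (N(m) = -6*(m + m)*(m + 54) = -6*2*m*(54 + m) = -12*m*(54 + m))
r(-5, 8)*N(J) = (-5*(8 - 5))*(-12*(-1)*(54 - 1)) = (-5*3)*(-12*(-1)*53) = -15*636 = -9540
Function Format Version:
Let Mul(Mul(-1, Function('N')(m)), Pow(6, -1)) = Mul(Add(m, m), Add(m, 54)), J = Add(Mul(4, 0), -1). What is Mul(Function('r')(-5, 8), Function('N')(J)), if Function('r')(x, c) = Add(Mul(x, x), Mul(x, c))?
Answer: -9540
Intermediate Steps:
Function('r')(x, c) = Add(Pow(x, 2), Mul(c, x))
J = -1 (J = Add(0, -1) = -1)
Function('N')(m) = Mul(-12, m, Add(54, m)) (Function('N')(m) = Mul(-6, Mul(Add(m, m), Add(m, 54))) = Mul(-6, Mul(Mul(2, m), Add(54, m))) = Mul(-6, Mul(2, m, Add(54, m))) = Mul(-12, m, Add(54, m)))
Mul(Function('r')(-5, 8), Function('N')(J)) = Mul(Mul(-5, Add(8, -5)), Mul(-12, -1, Add(54, -1))) = Mul(Mul(-5, 3), Mul(-12, -1, 53)) = Mul(-15, 636) = -9540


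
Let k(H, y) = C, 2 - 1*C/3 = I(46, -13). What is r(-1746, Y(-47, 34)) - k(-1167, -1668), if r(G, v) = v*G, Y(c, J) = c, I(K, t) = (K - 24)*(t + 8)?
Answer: 81726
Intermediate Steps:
I(K, t) = (-24 + K)*(8 + t)
C = 336 (C = 6 - 3*(-192 - 24*(-13) + 8*46 + 46*(-13)) = 6 - 3*(-192 + 312 + 368 - 598) = 6 - 3*(-110) = 6 + 330 = 336)
k(H, y) = 336
r(G, v) = G*v
r(-1746, Y(-47, 34)) - k(-1167, -1668) = -1746*(-47) - 1*336 = 82062 - 336 = 81726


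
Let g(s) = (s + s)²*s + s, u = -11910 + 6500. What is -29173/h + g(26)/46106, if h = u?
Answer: 862767819/124716730 ≈ 6.9178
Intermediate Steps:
u = -5410
h = -5410
g(s) = s + 4*s³ (g(s) = (2*s)²*s + s = (4*s²)*s + s = 4*s³ + s = s + 4*s³)
-29173/h + g(26)/46106 = -29173/(-5410) + (26 + 4*26³)/46106 = -29173*(-1/5410) + (26 + 4*17576)*(1/46106) = 29173/5410 + (26 + 70304)*(1/46106) = 29173/5410 + 70330*(1/46106) = 29173/5410 + 35165/23053 = 862767819/124716730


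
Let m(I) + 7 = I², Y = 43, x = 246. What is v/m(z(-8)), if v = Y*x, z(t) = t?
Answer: 3526/19 ≈ 185.58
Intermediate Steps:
v = 10578 (v = 43*246 = 10578)
m(I) = -7 + I²
v/m(z(-8)) = 10578/(-7 + (-8)²) = 10578/(-7 + 64) = 10578/57 = 10578*(1/57) = 3526/19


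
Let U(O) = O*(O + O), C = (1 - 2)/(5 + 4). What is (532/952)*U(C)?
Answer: 19/1377 ≈ 0.013798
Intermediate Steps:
C = -1/9 ≈ -0.11111
U(O) = 2*O**2 (U(O) = O*(2*O) = 2*O**2)
(532/952)*U(C) = (532/952)*(2*(-1/9)**2) = (532*(1/952))*(2*(1/81)) = (19/34)*(2/81) = 19/1377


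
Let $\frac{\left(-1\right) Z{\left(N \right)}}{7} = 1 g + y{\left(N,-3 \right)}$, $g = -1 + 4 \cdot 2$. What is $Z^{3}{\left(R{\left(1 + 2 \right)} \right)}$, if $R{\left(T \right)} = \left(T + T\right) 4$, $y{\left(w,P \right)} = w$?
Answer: $-10218313$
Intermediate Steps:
$g = 7$ ($g = -1 + 8 = 7$)
$R{\left(T \right)} = 8 T$ ($R{\left(T \right)} = 2 T 4 = 8 T$)
$Z{\left(N \right)} = -49 - 7 N$ ($Z{\left(N \right)} = - 7 \left(1 \cdot 7 + N\right) = - 7 \left(7 + N\right) = -49 - 7 N$)
$Z^{3}{\left(R{\left(1 + 2 \right)} \right)} = \left(-49 - 7 \cdot 8 \left(1 + 2\right)\right)^{3} = \left(-49 - 7 \cdot 8 \cdot 3\right)^{3} = \left(-49 - 168\right)^{3} = \left(-217\right)^{3} = -10218313$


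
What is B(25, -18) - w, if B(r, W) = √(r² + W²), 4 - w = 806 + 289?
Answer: 1091 + √949 ≈ 1121.8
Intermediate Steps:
w = -1091 (w = 4 - (806 + 289) = 4 - 1*1095 = 4 - 1095 = -1091)
B(r, W) = √(W² + r²)
B(25, -18) - w = √((-18)² + 25²) - 1*(-1091) = √(324 + 625) + 1091 = √949 + 1091 = 1091 + √949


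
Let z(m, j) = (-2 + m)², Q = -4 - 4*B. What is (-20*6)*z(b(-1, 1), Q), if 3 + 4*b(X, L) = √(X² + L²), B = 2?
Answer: -1845/2 + 165*√2 ≈ -689.15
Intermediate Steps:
b(X, L) = -¾ + √(L² + X²)/4 (b(X, L) = -¾ + √(X² + L²)/4 = -¾ + √(L² + X²)/4)
Q = -12 (Q = -4 - 4*2 = -4 - 8 = -12)
(-20*6)*z(b(-1, 1), Q) = (-20*6)*(-2 + (-¾ + √(1² + (-1)²)/4))² = -120*(-2 + (-¾ + √(1 + 1)/4))² = -120*(-2 + (-¾ + √2/4))² = -120*(-11/4 + √2/4)²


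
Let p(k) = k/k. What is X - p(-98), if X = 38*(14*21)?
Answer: 11171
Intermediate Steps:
p(k) = 1
X = 11172 (X = 38*294 = 11172)
X - p(-98) = 11172 - 1*1 = 11172 - 1 = 11171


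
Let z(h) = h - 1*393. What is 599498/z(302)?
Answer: -599498/91 ≈ -6587.9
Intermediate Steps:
z(h) = -393 + h (z(h) = h - 393 = -393 + h)
599498/z(302) = 599498/(-393 + 302) = 599498/(-91) = 599498*(-1/91) = -599498/91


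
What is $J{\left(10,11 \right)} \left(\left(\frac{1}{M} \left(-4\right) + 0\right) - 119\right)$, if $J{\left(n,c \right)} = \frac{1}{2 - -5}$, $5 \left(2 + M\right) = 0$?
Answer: $- \frac{117}{7} \approx -16.714$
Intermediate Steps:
$M = -2$ ($M = -2 + \frac{1}{5} \cdot 0 = -2 + 0 = -2$)
$J{\left(n,c \right)} = \frac{1}{7}$ ($J{\left(n,c \right)} = \frac{1}{2 + 5} = \frac{1}{7}$)
$J{\left(10,11 \right)} \left(\left(\frac{1}{M} \left(-4\right) + 0\right) - 119\right) = \frac{\left(\frac{1}{-2} \left(-4\right) + 0\right) - 119}{7} = \frac{\left(\left(- \frac{1}{2}\right) \left(-4\right) + 0\right) - 119}{7} = \frac{\left(2 + 0\right) - 119}{7} = \frac{2 - 119}{7} = \frac{1}{7} \left(-117\right) = - \frac{117}{7}$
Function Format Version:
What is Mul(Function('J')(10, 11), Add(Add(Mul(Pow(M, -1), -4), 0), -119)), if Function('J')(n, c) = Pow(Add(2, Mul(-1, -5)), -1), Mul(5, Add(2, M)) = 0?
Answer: Rational(-117, 7) ≈ -16.714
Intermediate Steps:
M = -2 (M = Add(-2, Mul(Rational(1, 5), 0)) = Add(-2, 0) = -2)
Function('J')(n, c) = Rational(1, 7) (Function('J')(n, c) = Pow(Add(2, 5), -1) = Pow(7, -1) = Rational(1, 7))
Mul(Function('J')(10, 11), Add(Add(Mul(Pow(M, -1), -4), 0), -119)) = Mul(Rational(1, 7), Add(Add(Mul(Pow(-2, -1), -4), 0), -119)) = Mul(Rational(1, 7), Add(Add(Mul(Rational(-1, 2), -4), 0), -119)) = Mul(Rational(1, 7), Add(Add(2, 0), -119)) = Mul(Rational(1, 7), Add(2, -119)) = Mul(Rational(1, 7), -117) = Rational(-117, 7)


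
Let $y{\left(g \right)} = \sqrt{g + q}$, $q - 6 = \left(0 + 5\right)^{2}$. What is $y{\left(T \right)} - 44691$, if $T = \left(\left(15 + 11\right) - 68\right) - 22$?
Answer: $-44691 + i \sqrt{33} \approx -44691.0 + 5.7446 i$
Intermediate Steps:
$T = -64$ ($T = \left(26 - 68\right) - 22 = -42 - 22 = -64$)
$q = 31$ ($q = 6 + \left(0 + 5\right)^{2} = 6 + 5^{2} = 6 + 25 = 31$)
$y{\left(g \right)} = \sqrt{31 + g}$ ($y{\left(g \right)} = \sqrt{g + 31} = \sqrt{31 + g}$)
$y{\left(T \right)} - 44691 = \sqrt{31 - 64} - 44691 = \sqrt{-33} - 44691 = i \sqrt{33} - 44691 = -44691 + i \sqrt{33}$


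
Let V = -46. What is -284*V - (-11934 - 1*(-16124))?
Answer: 8874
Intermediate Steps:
-284*V - (-11934 - 1*(-16124)) = -284*(-46) - (-11934 - 1*(-16124)) = 13064 - (-11934 + 16124) = 13064 - 1*4190 = 13064 - 4190 = 8874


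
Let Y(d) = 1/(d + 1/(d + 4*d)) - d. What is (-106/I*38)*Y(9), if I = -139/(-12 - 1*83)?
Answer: 690509970/28217 ≈ 24471.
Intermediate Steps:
I = 139/95 (I = -139/(-12 - 83) = -139/(-95) = -139*(-1/95) = 139/95 ≈ 1.4632)
Y(d) = 1/(d + 1/(5*d)) - d
(-106/I*38)*Y(9) = (-106/139/95*38)*(9*(4 - 5*9²)/(1 + 5*9²)) = (-106*95/139*38)*(9*(4 - 5*81)/(1 + 5*81)) = (-10070/139*38)*(9*(4 - 405)/(1 + 405)) = -3443940*(-401)/(139*406) = -382660/139*(-3609/406) = 690509970/28217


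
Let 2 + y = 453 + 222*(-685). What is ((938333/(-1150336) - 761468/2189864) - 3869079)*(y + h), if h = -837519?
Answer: 2882970518276091622377/753313216 ≈ 3.8271e+12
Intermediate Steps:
y = -151619 (y = -2 + (453 + 222*(-685)) = -2 + (453 - 152070) = -2 - 151617 = -151619)
((938333/(-1150336) - 761468/2189864) - 3869079)*(y + h) = ((938333/(-1150336) - 761468/2189864) - 3869079)*(-151619 - 837519) = ((938333*(-1/1150336) - 761468*1/2189864) - 3869079)*(-989138) = ((-85303/104576 - 190367/547466) - 3869079)*(-989138) = (-1752850305/1506626432 - 3869079)*(-989138) = -5829258441746433/1506626432*(-989138) = 2882970518276091622377/753313216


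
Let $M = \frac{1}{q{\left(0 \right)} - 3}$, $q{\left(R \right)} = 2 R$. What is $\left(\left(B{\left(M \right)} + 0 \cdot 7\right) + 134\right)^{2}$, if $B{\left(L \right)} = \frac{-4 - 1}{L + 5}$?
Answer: $\frac{3463321}{196} \approx 17670.0$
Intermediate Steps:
$M = - \frac{1}{3}$ ($M = \frac{1}{2 \cdot 0 - 3} = \frac{1}{0 - 3} = \frac{1}{-3} = - \frac{1}{3} \approx -0.33333$)
$B{\left(L \right)} = - \frac{5}{5 + L}$
$\left(\left(B{\left(M \right)} + 0 \cdot 7\right) + 134\right)^{2} = \left(\left(- \frac{5}{5 - \frac{1}{3}} + 0 \cdot 7\right) + 134\right)^{2} = \left(\left(- \frac{5}{\frac{14}{3}} + 0\right) + 134\right)^{2} = \left(\left(\left(-5\right) \frac{3}{14} + 0\right) + 134\right)^{2} = \left(\left(- \frac{15}{14} + 0\right) + 134\right)^{2} = \left(- \frac{15}{14} + 134\right)^{2} = \left(\frac{1861}{14}\right)^{2} = \frac{3463321}{196}$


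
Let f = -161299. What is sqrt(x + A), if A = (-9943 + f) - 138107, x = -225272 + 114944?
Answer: I*sqrt(419677) ≈ 647.83*I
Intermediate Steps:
x = -110328
A = -309349 (A = (-9943 - 161299) - 138107 = -171242 - 138107 = -309349)
sqrt(x + A) = sqrt(-110328 - 309349) = sqrt(-419677) = I*sqrt(419677)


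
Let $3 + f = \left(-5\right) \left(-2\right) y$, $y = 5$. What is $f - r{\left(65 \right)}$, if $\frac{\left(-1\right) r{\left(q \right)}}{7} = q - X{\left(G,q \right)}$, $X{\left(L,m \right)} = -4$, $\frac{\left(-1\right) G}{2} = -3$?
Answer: $530$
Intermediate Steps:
$G = 6$ ($G = \left(-2\right) \left(-3\right) = 6$)
$r{\left(q \right)} = -28 - 7 q$ ($r{\left(q \right)} = - 7 \left(q - -4\right) = - 7 \left(q + 4\right) = - 7 \left(4 + q\right) = -28 - 7 q$)
$f = 47$ ($f = -3 + \left(-5\right) \left(-2\right) 5 = -3 + 10 \cdot 5 = -3 + 50 = 47$)
$f - r{\left(65 \right)} = 47 - \left(-28 - 455\right) = 47 - -483 = 47 + 483 = 530$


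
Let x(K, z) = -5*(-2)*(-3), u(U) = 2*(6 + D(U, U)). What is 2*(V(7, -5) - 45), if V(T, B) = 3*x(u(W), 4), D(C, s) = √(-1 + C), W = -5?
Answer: -270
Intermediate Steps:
u(U) = 12 + 2*√(-1 + U) (u(U) = 2*(6 + √(-1 + U)) = 12 + 2*√(-1 + U))
x(K, z) = -30 (x(K, z) = 10*(-3) = -30)
V(T, B) = -90 (V(T, B) = 3*(-30) = -90)
2*(V(7, -5) - 45) = 2*(-90 - 45) = 2*(-135) = -270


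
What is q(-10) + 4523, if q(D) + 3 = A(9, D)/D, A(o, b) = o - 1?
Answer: 22596/5 ≈ 4519.2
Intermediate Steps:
A(o, b) = -1 + o
q(D) = -3 + 8/D (q(D) = -3 + (-1 + 9)/D = -3 + 8/D)
q(-10) + 4523 = (-3 + 8/(-10)) + 4523 = (-3 + 8*(-1/10)) + 4523 = (-3 - 4/5) + 4523 = -19/5 + 4523 = 22596/5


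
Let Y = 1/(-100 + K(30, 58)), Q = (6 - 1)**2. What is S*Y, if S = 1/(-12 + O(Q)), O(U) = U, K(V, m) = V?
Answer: -1/910 ≈ -0.0010989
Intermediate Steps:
Q = 25 (Q = 5**2 = 25)
S = 1/13 (S = 1/(-12 + 25) = 1/13 ≈ 0.076923)
Y = -1/70 (Y = 1/(-100 + 30) = 1/(-70) = -1/70 ≈ -0.014286)
S*Y = (1/13)*(-1/70) = -1/910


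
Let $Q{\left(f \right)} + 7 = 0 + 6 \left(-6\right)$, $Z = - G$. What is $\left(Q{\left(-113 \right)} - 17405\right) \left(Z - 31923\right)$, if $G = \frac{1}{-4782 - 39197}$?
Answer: $\frac{24495973315968}{43979} \approx 5.5699 \cdot 10^{8}$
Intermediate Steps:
$G = - \frac{1}{43979}$ ($G = \frac{1}{-43979} = - \frac{1}{43979} \approx -2.2738 \cdot 10^{-5}$)
$Z = \frac{1}{43979}$ ($Z = \left(-1\right) \left(- \frac{1}{43979}\right) = \frac{1}{43979} \approx 2.2738 \cdot 10^{-5}$)
$Q{\left(f \right)} = -43$ ($Q{\left(f \right)} = -7 + \left(0 + 6 \left(-6\right)\right) = -7 + \left(0 - 36\right) = -7 - 36 = -43$)
$\left(Q{\left(-113 \right)} - 17405\right) \left(Z - 31923\right) = \left(-43 - 17405\right) \left(\frac{1}{43979} - 31923\right) = \left(-17448\right) \left(- \frac{1403941616}{43979}\right) = \frac{24495973315968}{43979}$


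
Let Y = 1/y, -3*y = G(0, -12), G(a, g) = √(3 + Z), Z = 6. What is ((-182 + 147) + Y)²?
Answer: 1296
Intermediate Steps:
G(a, g) = 3 (G(a, g) = √(3 + 6) = √9 = 3)
y = -1 (y = -⅓*3 = -1)
Y = -1 (Y = 1/(-1) = -1)
((-182 + 147) + Y)² = ((-182 + 147) - 1)² = (-35 - 1)² = (-36)² = 1296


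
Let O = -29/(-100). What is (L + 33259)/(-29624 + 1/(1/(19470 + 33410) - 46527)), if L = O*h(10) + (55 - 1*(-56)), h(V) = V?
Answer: -273696465754437/242951140218320 ≈ -1.1265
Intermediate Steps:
O = 29/100 (O = -29*(-1/100) = 29/100 ≈ 0.29000)
L = 1139/10 (L = (29/100)*10 + (55 - 1*(-56)) = 29/10 + (55 + 56) = 29/10 + 111 = 1139/10 ≈ 113.90)
(L + 33259)/(-29624 + 1/(1/(19470 + 33410) - 46527)) = (1139/10 + 33259)/(-29624 + 1/(1/(19470 + 33410) - 46527)) = 333729/(10*(-29624 + 1/(1/52880 - 46527))) = 333729/(10*(-29624 + 1/(-2460347759/52880))) = 333729/(10*(-29624 - 52880/2460347759)) = 333729/(10*(-72885342065496/2460347759)) = (333729/10)*(-2460347759/72885342065496) = -273696465754437/242951140218320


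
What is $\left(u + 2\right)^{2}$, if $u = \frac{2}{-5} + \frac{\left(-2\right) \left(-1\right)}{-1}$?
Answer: $\frac{4}{25} \approx 0.16$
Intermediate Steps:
$u = - \frac{12}{5}$ ($u = 2 \left(- \frac{1}{5}\right) + 2 \left(-1\right) = - \frac{2}{5} - 2 = - \frac{12}{5} \approx -2.4$)
$\left(u + 2\right)^{2} = \left(- \frac{12}{5} + 2\right)^{2} = \left(- \frac{2}{5}\right)^{2} = \frac{4}{25}$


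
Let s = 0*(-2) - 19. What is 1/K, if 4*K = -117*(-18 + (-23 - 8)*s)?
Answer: -4/66807 ≈ -5.9874e-5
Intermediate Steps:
s = -19 (s = 0 - 19 = -19)
K = -66807/4 (K = (-117*(-18 + (-23 - 8)*(-19)))/4 = (-117*(-18 - 31*(-19)))/4 = (-117*(-18 + 589))/4 = (-117*571)/4 = (1/4)*(-66807) = -66807/4 ≈ -16702.)
1/K = 1/(-66807/4) = -4/66807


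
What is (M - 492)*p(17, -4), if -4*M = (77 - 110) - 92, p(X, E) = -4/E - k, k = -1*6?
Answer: -12901/4 ≈ -3225.3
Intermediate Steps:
k = -6
p(X, E) = 6 - 4/E (p(X, E) = -4/E - 1*(-6) = -4/E + 6 = 6 - 4/E)
M = 125/4 (M = -((77 - 110) - 92)/4 = -(-33 - 92)/4 = -1/4*(-125) = 125/4 ≈ 31.250)
(M - 492)*p(17, -4) = (125/4 - 492)*(6 - 4/(-4)) = -1843*(6 - 4*(-1/4))/4 = -1843*(6 + 1)/4 = -1843/4*7 = -12901/4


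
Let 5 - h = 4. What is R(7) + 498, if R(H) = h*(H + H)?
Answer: 512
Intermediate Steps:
h = 1 (h = 5 - 1*4 = 5 - 4 = 1)
R(H) = 2*H (R(H) = 1*(H + H) = 1*(2*H) = 2*H)
R(7) + 498 = 2*7 + 498 = 14 + 498 = 512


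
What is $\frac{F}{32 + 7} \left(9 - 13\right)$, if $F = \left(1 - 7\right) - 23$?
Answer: $\frac{116}{39} \approx 2.9744$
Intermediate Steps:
$F = -29$ ($F = \left(1 - 7\right) - 23 = -6 - 23 = -29$)
$\frac{F}{32 + 7} \left(9 - 13\right) = \frac{1}{32 + 7} \left(-29\right) \left(9 - 13\right) = \frac{1}{39} \left(-29\right) \left(9 - 13\right) = \frac{1}{39} \left(-29\right) \left(-4\right) = \left(- \frac{29}{39}\right) \left(-4\right) = \frac{116}{39}$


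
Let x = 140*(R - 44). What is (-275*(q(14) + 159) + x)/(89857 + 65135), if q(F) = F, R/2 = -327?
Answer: -145295/154992 ≈ -0.93744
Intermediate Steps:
R = -654 (R = 2*(-327) = -654)
x = -97720 (x = 140*(-654 - 44) = 140*(-698) = -97720)
(-275*(q(14) + 159) + x)/(89857 + 65135) = (-275*(14 + 159) - 97720)/(89857 + 65135) = (-275*173 - 97720)/154992 = (-47575 - 97720)*(1/154992) = -145295*1/154992 = -145295/154992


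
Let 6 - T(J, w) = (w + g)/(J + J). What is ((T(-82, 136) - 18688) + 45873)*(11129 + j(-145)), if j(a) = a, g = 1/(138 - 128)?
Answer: 61228387173/205 ≈ 2.9868e+8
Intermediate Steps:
g = 1/10 ≈ 0.10000
T(J, w) = 6 - (1/10 + w)/(2*J) (T(J, w) = 6 - (w + 1/10)/(J + J) = 6 - (1/10 + w)/(2*J))
((T(-82, 136) - 18688) + 45873)*(11129 + j(-145)) = (((1/20)*(-1 - 10*136 + 120*(-82))/(-82) - 18688) + 45873)*(11129 - 145) = (((1/20)*(-1/82)*(-1 - 1360 - 9840) - 18688) + 45873)*10984 = (((1/20)*(-1/82)*(-11201) - 18688) + 45873)*10984 = ((11201/1640 - 18688) + 45873)*10984 = (-30637119/1640 + 45873)*10984 = (44594601/1640)*10984 = 61228387173/205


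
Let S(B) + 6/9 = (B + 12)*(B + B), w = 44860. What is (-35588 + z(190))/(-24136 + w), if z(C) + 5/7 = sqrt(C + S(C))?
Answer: -249121/145068 + 2*sqrt(10821)/15543 ≈ -1.7039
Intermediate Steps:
S(B) = -2/3 + 2*B*(12 + B) (S(B) = -2/3 + (B + 12)*(B + B) = -2/3 + (12 + B)*(2*B) = -2/3 + 2*B*(12 + B))
z(C) = -5/7 + sqrt(-2/3 + 2*C**2 + 25*C) (z(C) = -5/7 + sqrt(C + (-2/3 + 2*C**2 + 24*C)) = -5/7 + sqrt(-2/3 + 2*C**2 + 25*C))
(-35588 + z(190))/(-24136 + w) = (-35588 + (-5/7 + sqrt(-6 + 18*190**2 + 225*190)/3))/(-24136 + 44860) = (-35588 + (-5/7 + sqrt(-6 + 18*36100 + 42750)/3))/20724 = (-35588 + (-5/7 + sqrt(-6 + 649800 + 42750)/3))*(1/20724) = (-35588 + (-5/7 + sqrt(692544)/3))*(1/20724) = (-35588 + (-5/7 + (8*sqrt(10821))/3))*(1/20724) = (-35588 + (-5/7 + 8*sqrt(10821)/3))*(1/20724) = (-249121/7 + 8*sqrt(10821)/3)*(1/20724) = -249121/145068 + 2*sqrt(10821)/15543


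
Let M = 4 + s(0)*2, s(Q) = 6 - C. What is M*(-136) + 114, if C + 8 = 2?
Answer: -3694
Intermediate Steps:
C = -6 (C = -8 + 2 = -6)
s(Q) = 12 (s(Q) = 6 - 1*(-6) = 6 + 6 = 12)
M = 28 (M = 4 + 12*2 = 4 + 24 = 28)
M*(-136) + 114 = 28*(-136) + 114 = -3808 + 114 = -3694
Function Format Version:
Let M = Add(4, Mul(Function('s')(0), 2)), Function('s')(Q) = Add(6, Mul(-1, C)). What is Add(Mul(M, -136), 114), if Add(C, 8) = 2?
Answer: -3694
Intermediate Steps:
C = -6 (C = Add(-8, 2) = -6)
Function('s')(Q) = 12 (Function('s')(Q) = Add(6, Mul(-1, -6)) = Add(6, 6) = 12)
M = 28 (M = Add(4, Mul(12, 2)) = Add(4, 24) = 28)
Add(Mul(M, -136), 114) = Add(Mul(28, -136), 114) = Add(-3808, 114) = -3694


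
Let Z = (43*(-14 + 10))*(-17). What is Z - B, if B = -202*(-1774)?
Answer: -355424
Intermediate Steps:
Z = 2924 (Z = (43*(-4))*(-17) = -172*(-17) = 2924)
B = 358348
Z - B = 2924 - 1*358348 = 2924 - 358348 = -355424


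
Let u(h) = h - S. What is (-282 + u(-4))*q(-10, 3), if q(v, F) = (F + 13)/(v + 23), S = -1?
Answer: -4560/13 ≈ -350.77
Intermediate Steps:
u(h) = 1 + h (u(h) = h - 1*(-1) = h + 1 = 1 + h)
q(v, F) = (13 + F)/(23 + v)
(-282 + u(-4))*q(-10, 3) = (-282 + (1 - 4))*((13 + 3)/(23 - 10)) = (-282 - 3)*(16/13) = -285*16/13 = -4560/13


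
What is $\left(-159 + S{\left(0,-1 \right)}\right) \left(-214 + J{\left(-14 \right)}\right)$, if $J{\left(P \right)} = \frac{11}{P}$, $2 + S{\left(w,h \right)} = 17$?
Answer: $\frac{216504}{7} \approx 30929.0$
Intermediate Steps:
$S{\left(w,h \right)} = 15$ ($S{\left(w,h \right)} = -2 + 17 = 15$)
$\left(-159 + S{\left(0,-1 \right)}\right) \left(-214 + J{\left(-14 \right)}\right) = \left(-159 + 15\right) \left(-214 + \frac{11}{-14}\right) = - 144 \left(-214 + 11 \left(- \frac{1}{14}\right)\right) = - 144 \left(-214 - \frac{11}{14}\right) = \left(-144\right) \left(- \frac{3007}{14}\right) = \frac{216504}{7}$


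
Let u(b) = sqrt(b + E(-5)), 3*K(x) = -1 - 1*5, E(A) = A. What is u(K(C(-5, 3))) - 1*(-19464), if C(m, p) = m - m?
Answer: 19464 + I*sqrt(7) ≈ 19464.0 + 2.6458*I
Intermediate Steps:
C(m, p) = 0
K(x) = -2 (K(x) = (-1 - 1*5)/3 = (-1 - 5)/3 = (1/3)*(-6) = -2)
u(b) = sqrt(-5 + b) (u(b) = sqrt(b - 5) = sqrt(-5 + b))
u(K(C(-5, 3))) - 1*(-19464) = sqrt(-5 - 2) - 1*(-19464) = sqrt(-7) + 19464 = I*sqrt(7) + 19464 = 19464 + I*sqrt(7)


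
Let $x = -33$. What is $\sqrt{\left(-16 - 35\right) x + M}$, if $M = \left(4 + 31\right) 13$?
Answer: $\sqrt{2138} \approx 46.239$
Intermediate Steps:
$M = 455$ ($M = 35 \cdot 13 = 455$)
$\sqrt{\left(-16 - 35\right) x + M} = \sqrt{\left(-16 - 35\right) \left(-33\right) + 455} = \sqrt{\left(-51\right) \left(-33\right) + 455} = \sqrt{1683 + 455} = \sqrt{2138}$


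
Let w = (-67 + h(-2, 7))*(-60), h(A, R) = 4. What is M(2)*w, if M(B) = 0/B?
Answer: 0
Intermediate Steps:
M(B) = 0
w = 3780 (w = (-67 + 4)*(-60) = -63*(-60) = 3780)
M(2)*w = 0*3780 = 0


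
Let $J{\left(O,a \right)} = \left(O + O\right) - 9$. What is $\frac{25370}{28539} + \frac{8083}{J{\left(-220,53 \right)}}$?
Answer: $- \frac{219289607}{12814011} \approx -17.113$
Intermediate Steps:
$J{\left(O,a \right)} = -9 + 2 O$ ($J{\left(O,a \right)} = 2 O - 9 = -9 + 2 O$)
$\frac{25370}{28539} + \frac{8083}{J{\left(-220,53 \right)}} = \frac{25370}{28539} + \frac{8083}{-9 + 2 \left(-220\right)} = 25370 \cdot \frac{1}{28539} + \frac{8083}{-9 - 440} = \frac{25370}{28539} + \frac{8083}{-449} = \frac{25370}{28539} + 8083 \left(- \frac{1}{449}\right) = \frac{25370}{28539} - \frac{8083}{449} = - \frac{219289607}{12814011}$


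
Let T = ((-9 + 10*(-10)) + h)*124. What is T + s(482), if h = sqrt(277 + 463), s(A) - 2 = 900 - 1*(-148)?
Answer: -12466 + 248*sqrt(185) ≈ -9092.8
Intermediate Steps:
s(A) = 1050 (s(A) = 2 + (900 - 1*(-148)) = 2 + (900 + 148) = 2 + 1048 = 1050)
h = 2*sqrt(185) (h = sqrt(740) = 2*sqrt(185) ≈ 27.203)
T = -13516 + 248*sqrt(185) (T = ((-9 + 10*(-10)) + 2*sqrt(185))*124 = ((-9 - 100) + 2*sqrt(185))*124 = (-109 + 2*sqrt(185))*124 = -13516 + 248*sqrt(185) ≈ -10143.)
T + s(482) = (-13516 + 248*sqrt(185)) + 1050 = -12466 + 248*sqrt(185)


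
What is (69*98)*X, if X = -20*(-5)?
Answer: 676200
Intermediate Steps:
X = 100
(69*98)*X = (69*98)*100 = 6762*100 = 676200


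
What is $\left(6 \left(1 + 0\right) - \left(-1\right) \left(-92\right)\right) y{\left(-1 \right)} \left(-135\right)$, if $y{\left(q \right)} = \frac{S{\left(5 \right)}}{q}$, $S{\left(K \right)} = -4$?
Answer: $46440$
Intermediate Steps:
$y{\left(q \right)} = - \frac{4}{q}$
$\left(6 \left(1 + 0\right) - \left(-1\right) \left(-92\right)\right) y{\left(-1 \right)} \left(-135\right) = \left(6 \left(1 + 0\right) - \left(-1\right) \left(-92\right)\right) \left(- \frac{4}{-1}\right) \left(-135\right) = \left(6 \cdot 1 - 92\right) \left(\left(-4\right) \left(-1\right)\right) \left(-135\right) = \left(6 - 92\right) 4 \left(-135\right) = \left(-86\right) 4 \left(-135\right) = \left(-344\right) \left(-135\right) = 46440$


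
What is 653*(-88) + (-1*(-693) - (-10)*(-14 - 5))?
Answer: -56961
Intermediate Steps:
653*(-88) + (-1*(-693) - (-10)*(-14 - 5)) = -57464 + (693 - (-10)*(-19)) = -57464 + (693 - 1*190) = -57464 + (693 - 190) = -57464 + 503 = -56961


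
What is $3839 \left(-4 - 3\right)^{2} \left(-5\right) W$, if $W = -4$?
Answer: $3762220$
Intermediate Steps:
$3839 \left(-4 - 3\right)^{2} \left(-5\right) W = 3839 \left(-4 - 3\right)^{2} \left(-5\right) \left(-4\right) = 3839 \left(-7\right)^{2} \left(-5\right) \left(-4\right) = 3839 \cdot 49 \left(-5\right) \left(-4\right) = 3839 \left(\left(-245\right) \left(-4\right)\right) = 3839 \cdot 980 = 3762220$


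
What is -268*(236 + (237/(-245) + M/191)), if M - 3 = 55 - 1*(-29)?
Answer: -2953271024/46795 ≈ -63111.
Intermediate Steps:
M = 87 (M = 3 + (55 - 1*(-29)) = 3 + (55 + 29) = 3 + 84 = 87)
-268*(236 + (237/(-245) + M/191)) = -268*(236 + (237/(-245) + 87/191)) = -268*(236 + (237*(-1/245) + 87*(1/191))) = -268*(236 + (-237/245 + 87/191)) = -268*(236 - 23952/46795) = -268*11019668/46795 = -2953271024/46795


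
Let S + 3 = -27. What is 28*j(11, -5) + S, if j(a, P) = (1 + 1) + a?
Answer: 334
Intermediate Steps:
S = -30 (S = -3 - 27 = -30)
j(a, P) = 2 + a
28*j(11, -5) + S = 28*(2 + 11) - 30 = 28*13 - 30 = 364 - 30 = 334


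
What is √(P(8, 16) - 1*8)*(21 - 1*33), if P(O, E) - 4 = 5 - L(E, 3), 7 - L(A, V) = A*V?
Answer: -12*√42 ≈ -77.769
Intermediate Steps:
L(A, V) = 7 - A*V
P(O, E) = 2 + 3*E (P(O, E) = 4 + (5 - (7 - 1*E*3)) = 4 + (5 - (7 - 3*E)) = 4 + (5 + (-7 + 3*E)) = 4 + (-2 + 3*E) = 2 + 3*E)
√(P(8, 16) - 1*8)*(21 - 1*33) = √((2 + 3*16) - 1*8)*(21 - 1*33) = √((2 + 48) - 8)*(21 - 33) = √(50 - 8)*(-12) = √42*(-12) = -12*√42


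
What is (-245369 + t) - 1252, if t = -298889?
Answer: -545510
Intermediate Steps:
(-245369 + t) - 1252 = (-245369 - 298889) - 1252 = -544258 - 1252 = -545510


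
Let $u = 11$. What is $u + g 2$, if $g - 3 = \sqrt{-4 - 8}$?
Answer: $17 + 4 i \sqrt{3} \approx 17.0 + 6.9282 i$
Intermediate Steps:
$g = 3 + 2 i \sqrt{3}$ ($g = 3 + \sqrt{-4 - 8} = 3 + \sqrt{-12} = 3 + 2 i \sqrt{3} \approx 3.0 + 3.4641 i$)
$u + g 2 = 11 + \left(3 + 2 i \sqrt{3}\right) 2 = 11 + \left(6 + 4 i \sqrt{3}\right) = 17 + 4 i \sqrt{3}$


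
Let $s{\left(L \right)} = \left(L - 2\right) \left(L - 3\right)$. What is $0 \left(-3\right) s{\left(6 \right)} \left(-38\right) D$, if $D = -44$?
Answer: $0$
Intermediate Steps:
$s{\left(L \right)} = \left(-3 + L\right) \left(-2 + L\right)$ ($s{\left(L \right)} = \left(-2 + L\right) \left(-3 + L\right) = \left(-3 + L\right) \left(-2 + L\right)$)
$0 \left(-3\right) s{\left(6 \right)} \left(-38\right) D = 0 \left(-3\right) \left(6 + 6^{2} - 30\right) \left(-38\right) \left(-44\right) = 0 \left(6 + 36 - 30\right) \left(-38\right) \left(-44\right) = 0 \cdot 12 \left(-38\right) \left(-44\right) = 0 \left(-38\right) \left(-44\right) = 0 \left(-44\right) = 0$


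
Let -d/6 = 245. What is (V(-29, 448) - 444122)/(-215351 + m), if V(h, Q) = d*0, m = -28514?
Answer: 444122/243865 ≈ 1.8212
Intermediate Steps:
d = -1470 (d = -6*245 = -1470)
V(h, Q) = 0 (V(h, Q) = -1470*0 = 0)
(V(-29, 448) - 444122)/(-215351 + m) = (0 - 444122)/(-215351 - 28514) = -444122/(-243865) = -444122*(-1/243865) = 444122/243865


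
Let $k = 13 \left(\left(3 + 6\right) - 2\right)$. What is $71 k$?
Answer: $6461$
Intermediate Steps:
$k = 91$ ($k = 13 \left(9 - 2\right) = 13 \cdot 7 = 91$)
$71 k = 71 \cdot 91 = 6461$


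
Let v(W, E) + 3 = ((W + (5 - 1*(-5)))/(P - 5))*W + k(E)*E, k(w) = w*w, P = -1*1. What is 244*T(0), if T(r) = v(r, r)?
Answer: -732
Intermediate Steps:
P = -1
k(w) = w²
v(W, E) = -3 + E³ + W*(-5/3 - W/6) (v(W, E) = -3 + (((W + (5 - 1*(-5)))/(-1 - 5))*W + E²*E) = -3 + (((W + (5 + 5))/(-6))*W + E³) = -3 + (((W + 10)*(-⅙))*W + E³) = -3 + (((10 + W)*(-⅙))*W + E³) = -3 + ((-5/3 - W/6)*W + E³) = -3 + (W*(-5/3 - W/6) + E³) = -3 + (E³ + W*(-5/3 - W/6)) = -3 + E³ + W*(-5/3 - W/6))
T(r) = -3 + r³ - 5*r/3 - r²/6
244*T(0) = 244*(-3 + 0³ - 5/3*0 - ⅙*0²) = 244*(-3 + 0 + 0 - ⅙*0) = 244*(-3 + 0 + 0 + 0) = 244*(-3) = -732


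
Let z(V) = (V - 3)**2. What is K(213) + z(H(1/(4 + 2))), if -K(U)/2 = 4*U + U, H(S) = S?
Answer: -76391/36 ≈ -2122.0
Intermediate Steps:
z(V) = (-3 + V)**2
K(U) = -10*U (K(U) = -2*(4*U + U) = -10*U)
K(213) + z(H(1/(4 + 2))) = -10*213 + (-3 + 1/(4 + 2))**2 = -2130 + (-3 + 1/6)**2 = -2130 + (-17/6)**2 = -2130 + 289/36 = -76391/36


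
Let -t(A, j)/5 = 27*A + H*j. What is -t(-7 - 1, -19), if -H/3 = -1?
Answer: -1365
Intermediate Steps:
H = 3 (H = -3*(-1) = 3)
t(A, j) = -135*A - 15*j (t(A, j) = -5*(27*A + 3*j) = -5*(3*j + 27*A) = -135*A - 15*j)
-t(-7 - 1, -19) = -(-135*(-7 - 1) - 15*(-19)) = -(-135*(-8) + 285) = -(1080 + 285) = -1*1365 = -1365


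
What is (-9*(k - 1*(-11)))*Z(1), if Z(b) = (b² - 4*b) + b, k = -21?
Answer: -180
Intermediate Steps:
Z(b) = b² - 3*b
(-9*(k - 1*(-11)))*Z(1) = (-9*(-21 - 1*(-11)))*(1*(-3 + 1)) = (-9*(-21 + 11))*(1*(-2)) = -9*(-10)*(-2) = 90*(-2) = -180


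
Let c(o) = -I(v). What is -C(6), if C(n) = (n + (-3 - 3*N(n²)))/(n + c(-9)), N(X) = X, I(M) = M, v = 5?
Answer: 105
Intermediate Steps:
c(o) = -5 (c(o) = -1*5 = -5)
C(n) = (-3 + n - 3*n²)/(-5 + n) (C(n) = (n + (-3 - 3*n²))/(n - 5) = (-3 + n - 3*n²)/(-5 + n))
-C(6) = -(-3 + 6 - 3*6²)/(-5 + 6) = -(-3 + 6 - 3*36)/1 = -(-3 + 6 - 108) = -(-105) = -1*(-105) = 105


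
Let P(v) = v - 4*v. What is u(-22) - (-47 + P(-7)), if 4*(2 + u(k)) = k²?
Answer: 145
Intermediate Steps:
P(v) = -3*v
u(k) = -2 + k²/4
u(-22) - (-47 + P(-7)) = (-2 + (¼)*(-22)²) - (-47 - 3*(-7)) = (-2 + (¼)*484) - (-47 + 21) = (-2 + 121) - 1*(-26) = 119 + 26 = 145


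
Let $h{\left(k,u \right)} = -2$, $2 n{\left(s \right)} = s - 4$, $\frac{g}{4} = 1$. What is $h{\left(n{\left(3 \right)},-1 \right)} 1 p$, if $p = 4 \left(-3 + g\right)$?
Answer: $-8$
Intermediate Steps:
$g = 4$ ($g = 4 \cdot 1 = 4$)
$n{\left(s \right)} = -2 + \frac{s}{2}$ ($n{\left(s \right)} = \frac{s - 4}{2} = \frac{-4 + s}{2} = -2 + \frac{s}{2}$)
$p = 4$ ($p = 4 \left(-3 + 4\right) = 4 \cdot 1 = 4$)
$h{\left(n{\left(3 \right)},-1 \right)} 1 p = \left(-2\right) 1 \cdot 4 = \left(-2\right) 4 = -8$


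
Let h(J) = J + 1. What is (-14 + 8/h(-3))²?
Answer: 324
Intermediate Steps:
h(J) = 1 + J
(-14 + 8/h(-3))² = (-14 + 8/(1 - 3))² = (-14 + 8/(-2))² = (-14 + 8*(-½))² = (-14 - 4)² = (-18)² = 324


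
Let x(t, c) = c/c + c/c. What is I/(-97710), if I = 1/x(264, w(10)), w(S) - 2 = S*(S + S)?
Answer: -1/195420 ≈ -5.1172e-6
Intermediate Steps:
w(S) = 2 + 2*S² (w(S) = 2 + S*(S + S) = 2 + S*(2*S) = 2 + 2*S²)
x(t, c) = 2 (x(t, c) = 1 + 1 = 2)
I = ½ (I = 1/2 = ½ ≈ 0.50000)
I/(-97710) = (½)/(-97710) = (½)*(-1/97710) = -1/195420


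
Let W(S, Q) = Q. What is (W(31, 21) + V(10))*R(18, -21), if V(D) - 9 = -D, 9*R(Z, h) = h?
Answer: -140/3 ≈ -46.667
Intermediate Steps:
R(Z, h) = h/9
V(D) = 9 - D
(W(31, 21) + V(10))*R(18, -21) = (21 + (9 - 1*10))*((⅑)*(-21)) = (21 + (9 - 10))*(-7/3) = (21 - 1)*(-7/3) = 20*(-7/3) = -140/3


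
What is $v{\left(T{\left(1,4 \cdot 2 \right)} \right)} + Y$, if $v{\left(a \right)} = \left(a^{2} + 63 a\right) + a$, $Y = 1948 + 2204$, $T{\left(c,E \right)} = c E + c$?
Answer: $4809$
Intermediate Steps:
$T{\left(c,E \right)} = c + E c$ ($T{\left(c,E \right)} = E c + c = c + E c$)
$Y = 4152$
$v{\left(a \right)} = a^{2} + 64 a$
$v{\left(T{\left(1,4 \cdot 2 \right)} \right)} + Y = 1 \left(1 + 4 \cdot 2\right) \left(64 + 1 \left(1 + 4 \cdot 2\right)\right) + 4152 = 1 \left(1 + 8\right) \left(64 + 1 \left(1 + 8\right)\right) + 4152 = 1 \cdot 9 \left(64 + 1 \cdot 9\right) + 4152 = 9 \left(64 + 9\right) + 4152 = 9 \cdot 73 + 4152 = 657 + 4152 = 4809$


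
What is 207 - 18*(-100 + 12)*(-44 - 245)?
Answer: -457569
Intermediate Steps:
207 - 18*(-100 + 12)*(-44 - 245) = 207 - (-1584)*(-289) = 207 - 18*25432 = 207 - 457776 = -457569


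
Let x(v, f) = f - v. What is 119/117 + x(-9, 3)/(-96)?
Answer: 835/936 ≈ 0.89209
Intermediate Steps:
119/117 + x(-9, 3)/(-96) = 119/117 + (3 - 1*(-9))/(-96) = 119*(1/117) + (3 + 9)*(-1/96) = 119/117 + 12*(-1/96) = 119/117 - 1/8 = 835/936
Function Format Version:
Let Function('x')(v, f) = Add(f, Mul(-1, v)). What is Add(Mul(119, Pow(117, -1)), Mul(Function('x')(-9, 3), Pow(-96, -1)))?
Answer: Rational(835, 936) ≈ 0.89209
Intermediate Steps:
Add(Mul(119, Pow(117, -1)), Mul(Function('x')(-9, 3), Pow(-96, -1))) = Add(Mul(119, Pow(117, -1)), Mul(Add(3, Mul(-1, -9)), Pow(-96, -1))) = Add(Mul(119, Rational(1, 117)), Mul(Add(3, 9), Rational(-1, 96))) = Add(Rational(119, 117), Mul(12, Rational(-1, 96))) = Add(Rational(119, 117), Rational(-1, 8)) = Rational(835, 936)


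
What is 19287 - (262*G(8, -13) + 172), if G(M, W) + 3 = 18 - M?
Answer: 17281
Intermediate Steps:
G(M, W) = 15 - M (G(M, W) = -3 + (18 - M) = 15 - M)
19287 - (262*G(8, -13) + 172) = 19287 - (262*(15 - 1*8) + 172) = 19287 - (262*(15 - 8) + 172) = 19287 - (262*7 + 172) = 19287 - (1834 + 172) = 19287 - 1*2006 = 19287 - 2006 = 17281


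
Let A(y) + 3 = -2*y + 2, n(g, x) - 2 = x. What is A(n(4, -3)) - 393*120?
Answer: -47159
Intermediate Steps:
n(g, x) = 2 + x
A(y) = -1 - 2*y (A(y) = -3 + (-2*y + 2) = -3 + (2 - 2*y) = -1 - 2*y)
A(n(4, -3)) - 393*120 = (-1 - 2*(2 - 3)) - 393*120 = (-1 - 2*(-1)) - 47160 = (-1 + 2) - 47160 = 1 - 47160 = -47159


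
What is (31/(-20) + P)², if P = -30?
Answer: 398161/400 ≈ 995.40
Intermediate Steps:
(31/(-20) + P)² = (31/(-20) - 30)² = (31*(-1/20) - 30)² = (-31/20 - 30)² = (-631/20)² = 398161/400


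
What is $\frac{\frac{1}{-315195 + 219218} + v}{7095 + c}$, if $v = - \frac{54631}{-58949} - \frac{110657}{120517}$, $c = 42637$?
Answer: $\frac{5832590678485}{33910004732072511812} \approx 1.72 \cdot 10^{-7}$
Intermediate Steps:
$v = \frac{60844734}{7104356633}$ ($v = \left(-54631\right) \left(- \frac{1}{58949}\right) - \frac{110657}{120517} = \frac{54631}{58949} - \frac{110657}{120517} = \frac{60844734}{7104356633} \approx 0.0085644$)
$\frac{\frac{1}{-315195 + 219218} + v}{7095 + c} = \frac{\frac{1}{-315195 + 219218} + \frac{60844734}{7104356633}}{7095 + 42637} = \frac{\frac{1}{-95977} + \frac{60844734}{7104356633}}{49732} = \left(- \frac{1}{95977} + \frac{60844734}{7104356633}\right) \frac{1}{49732} = \frac{5832590678485}{681854836565441} \cdot \frac{1}{49732} = \frac{5832590678485}{33910004732072511812}$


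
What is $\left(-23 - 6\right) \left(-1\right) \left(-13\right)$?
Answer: $-377$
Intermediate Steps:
$\left(-23 - 6\right) \left(-1\right) \left(-13\right) = \left(-29\right) \left(-1\right) \left(-13\right) = 29 \left(-13\right) = -377$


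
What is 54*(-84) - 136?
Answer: -4672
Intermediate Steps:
54*(-84) - 136 = -4536 - 136 = -4672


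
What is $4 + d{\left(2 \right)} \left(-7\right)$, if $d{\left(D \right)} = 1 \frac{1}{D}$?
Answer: $\frac{1}{2} \approx 0.5$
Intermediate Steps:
$d{\left(D \right)} = \frac{1}{D}$
$4 + d{\left(2 \right)} \left(-7\right) = 4 + \frac{1}{2} \left(-7\right) = 4 - \frac{7}{2} = \frac{1}{2}$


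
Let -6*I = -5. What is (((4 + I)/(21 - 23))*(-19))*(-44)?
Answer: -6061/3 ≈ -2020.3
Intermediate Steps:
I = ⅚ (I = -⅙*(-5) = ⅚ ≈ 0.83333)
(((4 + I)/(21 - 23))*(-19))*(-44) = (((4 + ⅚)/(21 - 23))*(-19))*(-44) = (((29/6)/(-2))*(-19))*(-44) = (((29/6)*(-½))*(-19))*(-44) = -29/12*(-19)*(-44) = (551/12)*(-44) = -6061/3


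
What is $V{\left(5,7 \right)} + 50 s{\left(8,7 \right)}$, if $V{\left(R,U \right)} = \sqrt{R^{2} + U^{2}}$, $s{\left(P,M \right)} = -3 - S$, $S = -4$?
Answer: $50 + \sqrt{74} \approx 58.602$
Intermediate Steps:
$s{\left(P,M \right)} = 1$ ($s{\left(P,M \right)} = -3 - -4 = -3 + 4 = 1$)
$V{\left(5,7 \right)} + 50 s{\left(8,7 \right)} = \sqrt{5^{2} + 7^{2}} + 50 \cdot 1 = \sqrt{25 + 49} + 50 = \sqrt{74} + 50 = 50 + \sqrt{74}$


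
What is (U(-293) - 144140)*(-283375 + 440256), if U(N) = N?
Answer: -22658793473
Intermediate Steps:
(U(-293) - 144140)*(-283375 + 440256) = (-293 - 144140)*(-283375 + 440256) = -144433*156881 = -22658793473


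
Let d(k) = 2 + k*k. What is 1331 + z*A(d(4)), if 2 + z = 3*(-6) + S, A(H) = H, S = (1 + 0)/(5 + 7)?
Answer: 1945/2 ≈ 972.50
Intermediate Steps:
S = 1/12 ≈ 0.083333
d(k) = 2 + k**2
z = -239/12 (z = -2 + (3*(-6) + 1/12) = -2 + (-18 + 1/12) = -2 - 215/12 = -239/12 ≈ -19.917)
1331 + z*A(d(4)) = 1331 - 239*(2 + 4**2)/12 = 1331 - 239*(2 + 16)/12 = 1331 - 239/12*18 = 1331 - 717/2 = 1945/2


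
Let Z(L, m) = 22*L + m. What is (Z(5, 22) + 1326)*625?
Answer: 911250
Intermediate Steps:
Z(L, m) = m + 22*L
(Z(5, 22) + 1326)*625 = ((22 + 22*5) + 1326)*625 = ((22 + 110) + 1326)*625 = (132 + 1326)*625 = 1458*625 = 911250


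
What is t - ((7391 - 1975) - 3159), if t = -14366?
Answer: -16623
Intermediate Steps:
t - ((7391 - 1975) - 3159) = -14366 - ((7391 - 1975) - 3159) = -14366 - (5416 - 3159) = -14366 - 1*2257 = -14366 - 2257 = -16623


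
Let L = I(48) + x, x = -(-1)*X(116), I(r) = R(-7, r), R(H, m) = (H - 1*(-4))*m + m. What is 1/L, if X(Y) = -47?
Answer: -1/143 ≈ -0.0069930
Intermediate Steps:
R(H, m) = m + m*(4 + H) (R(H, m) = (H + 4)*m + m = (4 + H)*m + m = m*(4 + H) + m = m + m*(4 + H))
I(r) = -2*r (I(r) = r*(5 - 7) = r*(-2) = -2*r)
x = -47 (x = -(-1)*(-47) = -1*47 = -47)
L = -143 (L = -2*48 - 47 = -96 - 47 = -143)
1/L = 1/(-143) = -1/143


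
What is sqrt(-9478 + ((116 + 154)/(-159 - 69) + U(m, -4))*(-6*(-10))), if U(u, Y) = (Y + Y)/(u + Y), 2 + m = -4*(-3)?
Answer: 66*I*sqrt(798)/19 ≈ 98.128*I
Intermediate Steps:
m = 10 (m = -2 - 4*(-3) = -2 + 12 = 10)
U(u, Y) = 2*Y/(Y + u) (U(u, Y) = (2*Y)/(Y + u) = 2*Y/(Y + u))
sqrt(-9478 + ((116 + 154)/(-159 - 69) + U(m, -4))*(-6*(-10))) = sqrt(-9478 + ((116 + 154)/(-159 - 69) + 2*(-4)/(-4 + 10))*(-6*(-10))) = sqrt(-9478 + (270/(-228) + 2*(-4)/6)*60) = sqrt(-9478 + (270*(-1/228) + 2*(-4)*(1/6))*60) = sqrt(-9478 + (-45/38 - 4/3)*60) = sqrt(-9478 - 287/114*60) = sqrt(-9478 - 2870/19) = sqrt(-182952/19) = 66*I*sqrt(798)/19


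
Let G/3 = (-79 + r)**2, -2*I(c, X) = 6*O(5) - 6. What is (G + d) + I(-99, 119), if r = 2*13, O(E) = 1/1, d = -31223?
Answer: -22796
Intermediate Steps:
O(E) = 1
I(c, X) = 0 (I(c, X) = -(6*1 - 6)/2 = -(6 - 6)/2 = -1/2*0 = 0)
r = 26
G = 8427 (G = 3*(-79 + 26)**2 = 3*(-53)**2 = 3*2809 = 8427)
(G + d) + I(-99, 119) = (8427 - 31223) + 0 = -22796 + 0 = -22796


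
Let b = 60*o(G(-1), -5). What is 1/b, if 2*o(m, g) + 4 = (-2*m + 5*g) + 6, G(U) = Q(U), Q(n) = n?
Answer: -1/630 ≈ -0.0015873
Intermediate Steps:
G(U) = U
o(m, g) = 1 - m + 5*g/2 (o(m, g) = -2 + ((-2*m + 5*g) + 6)/2 = -2 + (6 - 2*m + 5*g)/2 = -2 + (3 - m + 5*g/2) = 1 - m + 5*g/2)
b = -630 (b = 60*(1 - 1*(-1) + (5/2)*(-5)) = 60*(1 + 1 - 25/2) = 60*(-21/2) = -630)
1/b = 1/(-630) = -1/630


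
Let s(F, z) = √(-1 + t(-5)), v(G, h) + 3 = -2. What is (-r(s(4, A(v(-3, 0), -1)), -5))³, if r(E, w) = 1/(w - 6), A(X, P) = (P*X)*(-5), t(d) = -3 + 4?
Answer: 1/1331 ≈ 0.00075131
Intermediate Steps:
v(G, h) = -5 (v(G, h) = -3 - 2 = -5)
t(d) = 1
A(X, P) = -5*P*X
s(F, z) = 0 (s(F, z) = √(-1 + 1) = √0 = 0)
r(E, w) = 1/(-6 + w)
(-r(s(4, A(v(-3, 0), -1)), -5))³ = (-1/(-6 - 5))³ = (-1/(-11))³ = (-1*(-1/11))³ = (1/11)³ = 1/1331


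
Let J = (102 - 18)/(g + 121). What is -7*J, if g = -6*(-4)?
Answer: -588/145 ≈ -4.0552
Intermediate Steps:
g = 24
J = 84/145 (J = (102 - 18)/(24 + 121) = 84/145 ≈ 0.57931)
-7*J = -7*84/145 = -588/145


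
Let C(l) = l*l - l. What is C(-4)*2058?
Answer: 41160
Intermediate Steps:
C(l) = l² - l
C(-4)*2058 = -4*(-1 - 4)*2058 = -4*(-5)*2058 = 20*2058 = 41160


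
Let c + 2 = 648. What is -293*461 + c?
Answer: -134427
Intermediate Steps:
c = 646 (c = -2 + 648 = 646)
-293*461 + c = -293*461 + 646 = -135073 + 646 = -134427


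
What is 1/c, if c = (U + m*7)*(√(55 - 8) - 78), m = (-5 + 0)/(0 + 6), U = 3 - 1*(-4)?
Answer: -468/42259 - 6*√47/42259 ≈ -0.012048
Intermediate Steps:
U = 7 (U = 3 + 4 = 7)
m = -⅚ (m = -5/6 = -5*⅙ = -⅚ ≈ -0.83333)
c = -91 + 7*√47/6 (c = (7 - ⅚*7)*(√(55 - 8) - 78) = (7 - 35/6)*(√47 - 78) = 7*(-78 + √47)/6 = -91 + 7*√47/6 ≈ -83.002)
1/c = 1/(-91 + 7*√47/6)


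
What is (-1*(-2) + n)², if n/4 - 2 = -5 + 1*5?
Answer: 100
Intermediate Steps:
n = 8 (n = 8 + 4*(-5 + 1*5) = 8 + 4*(-5 + 5) = 8 + 4*0 = 8 + 0 = 8)
(-1*(-2) + n)² = (-1*(-2) + 8)² = (2 + 8)² = 10² = 100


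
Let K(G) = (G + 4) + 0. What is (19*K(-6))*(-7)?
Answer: 266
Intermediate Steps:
K(G) = 4 + G (K(G) = (4 + G) + 0 = 4 + G)
(19*K(-6))*(-7) = (19*(4 - 6))*(-7) = (19*(-2))*(-7) = -38*(-7) = 266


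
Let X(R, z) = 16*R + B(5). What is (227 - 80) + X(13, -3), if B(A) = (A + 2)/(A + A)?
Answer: 3557/10 ≈ 355.70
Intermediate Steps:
B(A) = (2 + A)/(2*A) (B(A) = (2 + A)/((2*A)) = (2 + A)*(1/(2*A)) = (2 + A)/(2*A))
X(R, z) = 7/10 + 16*R (X(R, z) = 16*R + (½)*(2 + 5)/5 = 16*R + (½)*(⅕)*7 = 16*R + 7/10 = 7/10 + 16*R)
(227 - 80) + X(13, -3) = (227 - 80) + (7/10 + 16*13) = 147 + (7/10 + 208) = 147 + 2087/10 = 3557/10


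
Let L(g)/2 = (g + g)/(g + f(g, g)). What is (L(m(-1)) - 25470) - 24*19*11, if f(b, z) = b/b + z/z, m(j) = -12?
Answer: -152406/5 ≈ -30481.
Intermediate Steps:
f(b, z) = 2 (f(b, z) = 1 + 1 = 2)
L(g) = 4*g/(2 + g) (L(g) = 2*((g + g)/(g + 2)) = 2*((2*g)/(2 + g)) = 2*(2*g/(2 + g)) = 4*g/(2 + g))
(L(m(-1)) - 25470) - 24*19*11 = (4*(-12)/(2 - 12) - 25470) - 24*19*11 = (4*(-12)/(-10) - 25470) - 456*11 = (4*(-12)*(-1/10) - 25470) - 5016 = (24/5 - 25470) - 5016 = -127326/5 - 5016 = -152406/5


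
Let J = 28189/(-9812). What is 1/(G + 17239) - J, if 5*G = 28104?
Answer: 3222023571/1121501788 ≈ 2.8730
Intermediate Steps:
G = 28104/5 (G = (⅕)*28104 = 28104/5 ≈ 5620.8)
J = -28189/9812 (J = 28189*(-1/9812) = -28189/9812 ≈ -2.8729)
1/(G + 17239) - J = 1/(28104/5 + 17239) - 1*(-28189/9812) = 1/(114299/5) + 28189/9812 = 5/114299 + 28189/9812 = 3222023571/1121501788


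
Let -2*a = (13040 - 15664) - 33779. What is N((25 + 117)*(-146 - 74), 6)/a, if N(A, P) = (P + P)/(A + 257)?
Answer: -24/1127874149 ≈ -2.1279e-8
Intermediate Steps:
N(A, P) = 2*P/(257 + A) (N(A, P) = (2*P)/(257 + A) = 2*P/(257 + A))
a = 36403/2 (a = -((13040 - 15664) - 33779)/2 = -(-2624 - 33779)/2 = -½*(-36403) = 36403/2 ≈ 18202.)
N((25 + 117)*(-146 - 74), 6)/a = (2*6/(257 + (25 + 117)*(-146 - 74)))/(36403/2) = (2*6/(257 + 142*(-220)))*(2/36403) = (2*6/(257 - 31240))*(2/36403) = (2*6/(-30983))*(2/36403) = (2*6*(-1/30983))*(2/36403) = -12/30983*2/36403 = -24/1127874149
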